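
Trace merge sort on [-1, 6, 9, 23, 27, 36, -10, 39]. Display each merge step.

Divide and conquer:
  Merge [-1] + [6] -> [-1, 6]
  Merge [9] + [23] -> [9, 23]
  Merge [-1, 6] + [9, 23] -> [-1, 6, 9, 23]
  Merge [27] + [36] -> [27, 36]
  Merge [-10] + [39] -> [-10, 39]
  Merge [27, 36] + [-10, 39] -> [-10, 27, 36, 39]
  Merge [-1, 6, 9, 23] + [-10, 27, 36, 39] -> [-10, -1, 6, 9, 23, 27, 36, 39]


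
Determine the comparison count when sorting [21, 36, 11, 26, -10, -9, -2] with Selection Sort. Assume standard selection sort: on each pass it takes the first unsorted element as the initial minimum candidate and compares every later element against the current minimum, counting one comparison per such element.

Pass 1: scan indices 1..6 for the minimum = 6 comparison(s); min is -10, place at index 0 -> [-10, 36, 11, 26, 21, -9, -2]
Pass 2: scan indices 2..6 for the minimum = 5 comparison(s); min is -9, place at index 1 -> [-10, -9, 11, 26, 21, 36, -2]
Pass 3: scan indices 3..6 for the minimum = 4 comparison(s); min is -2, place at index 2 -> [-10, -9, -2, 26, 21, 36, 11]
Pass 4: scan indices 4..6 for the minimum = 3 comparison(s); min is 11, place at index 3 -> [-10, -9, -2, 11, 21, 36, 26]
Pass 5: scan indices 5..6 for the minimum = 2 comparison(s); min is 21, place at index 4 -> [-10, -9, -2, 11, 21, 36, 26]
Pass 6: scan indices 6..6 for the minimum = 1 comparison(s); min is 26, place at index 5 -> [-10, -9, -2, 11, 21, 26, 36]
Selection sort always scans the whole unsorted suffix, so the count is (n-1) + (n-2) + ... + 1 = n(n-1)/2 = 7*6/2 = 21 regardless of the input order.
Total comparisons: 6 + 5 + 4 + 3 + 2 + 1 = 21


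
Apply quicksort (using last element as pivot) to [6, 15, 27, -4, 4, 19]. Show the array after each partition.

Partition 1: pivot=19 at index 4 -> [6, 15, -4, 4, 19, 27]
Partition 2: pivot=4 at index 1 -> [-4, 4, 6, 15, 19, 27]
Partition 3: pivot=15 at index 3 -> [-4, 4, 6, 15, 19, 27]


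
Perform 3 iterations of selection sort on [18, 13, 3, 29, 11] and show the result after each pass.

Pass 1: Select minimum 3 at index 2, swap -> [3, 13, 18, 29, 11]
Pass 2: Select minimum 11 at index 4, swap -> [3, 11, 18, 29, 13]
Pass 3: Select minimum 13 at index 4, swap -> [3, 11, 13, 29, 18]


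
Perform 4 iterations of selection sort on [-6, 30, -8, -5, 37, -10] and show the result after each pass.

Pass 1: Select minimum -10 at index 5, swap -> [-10, 30, -8, -5, 37, -6]
Pass 2: Select minimum -8 at index 2, swap -> [-10, -8, 30, -5, 37, -6]
Pass 3: Select minimum -6 at index 5, swap -> [-10, -8, -6, -5, 37, 30]
Pass 4: Select minimum -5 at index 3, swap -> [-10, -8, -6, -5, 37, 30]


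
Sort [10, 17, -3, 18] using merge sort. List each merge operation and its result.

Divide and conquer:
  Merge [10] + [17] -> [10, 17]
  Merge [-3] + [18] -> [-3, 18]
  Merge [10, 17] + [-3, 18] -> [-3, 10, 17, 18]


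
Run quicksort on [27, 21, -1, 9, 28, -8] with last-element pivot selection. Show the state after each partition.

Partition 1: pivot=-8 at index 0 -> [-8, 21, -1, 9, 28, 27]
Partition 2: pivot=27 at index 4 -> [-8, 21, -1, 9, 27, 28]
Partition 3: pivot=9 at index 2 -> [-8, -1, 9, 21, 27, 28]


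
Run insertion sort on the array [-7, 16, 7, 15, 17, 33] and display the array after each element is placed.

First element -7 is already 'sorted'
Insert 16: shifted 0 elements -> [-7, 16, 7, 15, 17, 33]
Insert 7: shifted 1 elements -> [-7, 7, 16, 15, 17, 33]
Insert 15: shifted 1 elements -> [-7, 7, 15, 16, 17, 33]
Insert 17: shifted 0 elements -> [-7, 7, 15, 16, 17, 33]
Insert 33: shifted 0 elements -> [-7, 7, 15, 16, 17, 33]


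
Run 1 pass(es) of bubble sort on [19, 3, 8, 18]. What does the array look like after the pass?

After pass 1: [3, 8, 18, 19] (3 swaps)
Total swaps: 3


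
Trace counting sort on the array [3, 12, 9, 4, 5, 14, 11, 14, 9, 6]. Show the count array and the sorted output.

Count array: [0, 0, 0, 1, 1, 1, 1, 0, 0, 2, 0, 1, 1, 0, 2]
(count[i] = number of elements equal to i)
Cumulative count: [0, 0, 0, 1, 2, 3, 4, 4, 4, 6, 6, 7, 8, 8, 10]
Sorted: [3, 4, 5, 6, 9, 9, 11, 12, 14, 14]


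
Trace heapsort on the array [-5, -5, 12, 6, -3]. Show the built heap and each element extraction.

Build heap: [12, 6, -5, -5, -3]
Extract 12: [6, -3, -5, -5, 12]
Extract 6: [-3, -5, -5, 6, 12]
Extract -3: [-5, -5, -3, 6, 12]
Extract -5: [-5, -5, -3, 6, 12]


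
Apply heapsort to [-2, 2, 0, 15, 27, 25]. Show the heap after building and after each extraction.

Build heap: [27, 15, 25, -2, 2, 0]
Extract 27: [25, 15, 0, -2, 2, 27]
Extract 25: [15, 2, 0, -2, 25, 27]
Extract 15: [2, -2, 0, 15, 25, 27]
Extract 2: [0, -2, 2, 15, 25, 27]
Extract 0: [-2, 0, 2, 15, 25, 27]


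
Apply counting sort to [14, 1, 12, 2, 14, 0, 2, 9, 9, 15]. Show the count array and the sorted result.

Count array: [1, 1, 2, 0, 0, 0, 0, 0, 0, 2, 0, 0, 1, 0, 2, 1]
(count[i] = number of elements equal to i)
Cumulative count: [1, 2, 4, 4, 4, 4, 4, 4, 4, 6, 6, 6, 7, 7, 9, 10]
Sorted: [0, 1, 2, 2, 9, 9, 12, 14, 14, 15]


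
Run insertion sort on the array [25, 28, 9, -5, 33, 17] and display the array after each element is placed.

First element 25 is already 'sorted'
Insert 28: shifted 0 elements -> [25, 28, 9, -5, 33, 17]
Insert 9: shifted 2 elements -> [9, 25, 28, -5, 33, 17]
Insert -5: shifted 3 elements -> [-5, 9, 25, 28, 33, 17]
Insert 33: shifted 0 elements -> [-5, 9, 25, 28, 33, 17]
Insert 17: shifted 3 elements -> [-5, 9, 17, 25, 28, 33]


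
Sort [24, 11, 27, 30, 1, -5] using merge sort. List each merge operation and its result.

Divide and conquer:
  Merge [11] + [27] -> [11, 27]
  Merge [24] + [11, 27] -> [11, 24, 27]
  Merge [1] + [-5] -> [-5, 1]
  Merge [30] + [-5, 1] -> [-5, 1, 30]
  Merge [11, 24, 27] + [-5, 1, 30] -> [-5, 1, 11, 24, 27, 30]


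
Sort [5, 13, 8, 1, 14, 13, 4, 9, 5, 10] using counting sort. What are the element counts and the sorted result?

Count array: [0, 1, 0, 0, 1, 2, 0, 0, 1, 1, 1, 0, 0, 2, 1]
(count[i] = number of elements equal to i)
Cumulative count: [0, 1, 1, 1, 2, 4, 4, 4, 5, 6, 7, 7, 7, 9, 10]
Sorted: [1, 4, 5, 5, 8, 9, 10, 13, 13, 14]


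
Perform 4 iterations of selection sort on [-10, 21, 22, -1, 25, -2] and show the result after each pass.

Pass 1: Select minimum -10 at index 0, swap -> [-10, 21, 22, -1, 25, -2]
Pass 2: Select minimum -2 at index 5, swap -> [-10, -2, 22, -1, 25, 21]
Pass 3: Select minimum -1 at index 3, swap -> [-10, -2, -1, 22, 25, 21]
Pass 4: Select minimum 21 at index 5, swap -> [-10, -2, -1, 21, 25, 22]


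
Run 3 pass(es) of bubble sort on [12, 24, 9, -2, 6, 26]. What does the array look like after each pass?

After pass 1: [12, 9, -2, 6, 24, 26] (3 swaps)
After pass 2: [9, -2, 6, 12, 24, 26] (3 swaps)
After pass 3: [-2, 6, 9, 12, 24, 26] (2 swaps)
Total swaps: 8


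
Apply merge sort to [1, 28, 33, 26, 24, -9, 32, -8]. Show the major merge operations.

Divide and conquer:
  Merge [1] + [28] -> [1, 28]
  Merge [33] + [26] -> [26, 33]
  Merge [1, 28] + [26, 33] -> [1, 26, 28, 33]
  Merge [24] + [-9] -> [-9, 24]
  Merge [32] + [-8] -> [-8, 32]
  Merge [-9, 24] + [-8, 32] -> [-9, -8, 24, 32]
  Merge [1, 26, 28, 33] + [-9, -8, 24, 32] -> [-9, -8, 1, 24, 26, 28, 32, 33]


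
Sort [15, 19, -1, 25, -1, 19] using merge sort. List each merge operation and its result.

Divide and conquer:
  Merge [19] + [-1] -> [-1, 19]
  Merge [15] + [-1, 19] -> [-1, 15, 19]
  Merge [-1] + [19] -> [-1, 19]
  Merge [25] + [-1, 19] -> [-1, 19, 25]
  Merge [-1, 15, 19] + [-1, 19, 25] -> [-1, -1, 15, 19, 19, 25]


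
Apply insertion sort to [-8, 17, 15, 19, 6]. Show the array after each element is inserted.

First element -8 is already 'sorted'
Insert 17: shifted 0 elements -> [-8, 17, 15, 19, 6]
Insert 15: shifted 1 elements -> [-8, 15, 17, 19, 6]
Insert 19: shifted 0 elements -> [-8, 15, 17, 19, 6]
Insert 6: shifted 3 elements -> [-8, 6, 15, 17, 19]


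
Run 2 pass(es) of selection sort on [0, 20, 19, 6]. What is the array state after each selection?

Pass 1: Select minimum 0 at index 0, swap -> [0, 20, 19, 6]
Pass 2: Select minimum 6 at index 3, swap -> [0, 6, 19, 20]


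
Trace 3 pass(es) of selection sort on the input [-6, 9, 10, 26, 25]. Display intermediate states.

Pass 1: Select minimum -6 at index 0, swap -> [-6, 9, 10, 26, 25]
Pass 2: Select minimum 9 at index 1, swap -> [-6, 9, 10, 26, 25]
Pass 3: Select minimum 10 at index 2, swap -> [-6, 9, 10, 26, 25]


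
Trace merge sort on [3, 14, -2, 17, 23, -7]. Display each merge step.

Divide and conquer:
  Merge [14] + [-2] -> [-2, 14]
  Merge [3] + [-2, 14] -> [-2, 3, 14]
  Merge [23] + [-7] -> [-7, 23]
  Merge [17] + [-7, 23] -> [-7, 17, 23]
  Merge [-2, 3, 14] + [-7, 17, 23] -> [-7, -2, 3, 14, 17, 23]


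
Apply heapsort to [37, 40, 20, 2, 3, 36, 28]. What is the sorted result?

Build heap: [40, 37, 36, 2, 3, 20, 28]
Extract 40: [37, 28, 36, 2, 3, 20, 40]
Extract 37: [36, 28, 20, 2, 3, 37, 40]
Extract 36: [28, 3, 20, 2, 36, 37, 40]
Extract 28: [20, 3, 2, 28, 36, 37, 40]
Extract 20: [3, 2, 20, 28, 36, 37, 40]
Extract 3: [2, 3, 20, 28, 36, 37, 40]


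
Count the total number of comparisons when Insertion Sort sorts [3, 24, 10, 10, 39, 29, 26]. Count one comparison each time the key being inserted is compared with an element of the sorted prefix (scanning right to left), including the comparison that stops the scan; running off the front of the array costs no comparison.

Insert 24: 3 <= 24 (stop) = 1 comparison(s) -> [3, 24, 10, 10, 39, 29, 26]
Insert 10: 24 > 10 (shift), 3 <= 10 (stop) = 2 comparison(s) -> [3, 10, 24, 10, 39, 29, 26]
Insert 10: 24 > 10 (shift), 10 <= 10 (stop) = 2 comparison(s) -> [3, 10, 10, 24, 39, 29, 26]
Insert 39: 24 <= 39 (stop) = 1 comparison(s) -> [3, 10, 10, 24, 39, 29, 26]
Insert 29: 39 > 29 (shift), 24 <= 29 (stop) = 2 comparison(s) -> [3, 10, 10, 24, 29, 39, 26]
Insert 26: 39 > 26 (shift), 29 > 26 (shift), 24 <= 26 (stop) = 3 comparison(s) -> [3, 10, 10, 24, 26, 29, 39]
Total comparisons: 1 + 2 + 2 + 1 + 2 + 3 = 11


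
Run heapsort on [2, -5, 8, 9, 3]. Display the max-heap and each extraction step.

Build heap: [9, 3, 8, -5, 2]
Extract 9: [8, 3, 2, -5, 9]
Extract 8: [3, -5, 2, 8, 9]
Extract 3: [2, -5, 3, 8, 9]
Extract 2: [-5, 2, 3, 8, 9]


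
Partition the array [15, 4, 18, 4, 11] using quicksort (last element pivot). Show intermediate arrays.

Partition 1: pivot=11 at index 2 -> [4, 4, 11, 15, 18]
Partition 2: pivot=4 at index 1 -> [4, 4, 11, 15, 18]
Partition 3: pivot=18 at index 4 -> [4, 4, 11, 15, 18]


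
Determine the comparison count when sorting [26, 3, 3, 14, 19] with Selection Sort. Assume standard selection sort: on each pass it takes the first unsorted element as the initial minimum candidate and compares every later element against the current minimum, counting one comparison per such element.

Pass 1: scan indices 1..4 for the minimum = 4 comparison(s); min is 3, place at index 0 -> [3, 26, 3, 14, 19]
Pass 2: scan indices 2..4 for the minimum = 3 comparison(s); min is 3, place at index 1 -> [3, 3, 26, 14, 19]
Pass 3: scan indices 3..4 for the minimum = 2 comparison(s); min is 14, place at index 2 -> [3, 3, 14, 26, 19]
Pass 4: scan indices 4..4 for the minimum = 1 comparison(s); min is 19, place at index 3 -> [3, 3, 14, 19, 26]
Selection sort always scans the whole unsorted suffix, so the count is (n-1) + (n-2) + ... + 1 = n(n-1)/2 = 5*4/2 = 10 regardless of the input order.
Total comparisons: 4 + 3 + 2 + 1 = 10


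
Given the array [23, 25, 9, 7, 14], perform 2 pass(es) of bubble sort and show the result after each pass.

After pass 1: [23, 9, 7, 14, 25] (3 swaps)
After pass 2: [9, 7, 14, 23, 25] (3 swaps)
Total swaps: 6


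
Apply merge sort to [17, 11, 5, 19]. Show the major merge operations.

Divide and conquer:
  Merge [17] + [11] -> [11, 17]
  Merge [5] + [19] -> [5, 19]
  Merge [11, 17] + [5, 19] -> [5, 11, 17, 19]


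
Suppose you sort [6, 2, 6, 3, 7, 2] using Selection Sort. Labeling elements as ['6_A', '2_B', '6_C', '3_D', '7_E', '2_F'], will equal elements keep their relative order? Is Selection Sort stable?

Trace Selection Sort on the labeled array (the key is the number; the letter only tracks identity):
  Pass 1: minimum of unsorted part is 2_B at index 1; swap it with 6_A at index 0 -> [2_B, 6_A, 6_C, 3_D, 7_E, 2_F]
  Pass 2: minimum of unsorted part is 2_F at index 5; swap it with 6_A at index 1 -> [2_B, 2_F, 6_C, 3_D, 7_E, 6_A]
  Pass 3: minimum of unsorted part is 3_D at index 3; swap it with 6_C at index 2 -> [2_B, 2_F, 3_D, 6_C, 7_E, 6_A]
  Pass 4: minimum 6_C is already at index 3; no swap -> [2_B, 2_F, 3_D, 6_C, 7_E, 6_A]
  Pass 5: minimum of unsorted part is 6_A at index 5; swap it with 7_E at index 4 -> [2_B, 2_F, 3_D, 6_C, 6_A, 7_E]
Final order: [2_B, 2_F, 3_D, 6_C, 6_A, 7_E]
Equal keys:
  value 2: originally 2_B, 2_F; after sorting 2_B, 2_F -> order preserved
  value 6: originally 6_A, 6_C; after sorting 6_C, 6_A -> order changed
Equal keys were reordered, so Selection Sort is not stable: the long-range swap that moves the minimum into place can carry an element past an equal key. (One such input is enough; an unstable sort may happen to preserve order on other inputs, but it gives no guarantee.)
Answer: Not stable


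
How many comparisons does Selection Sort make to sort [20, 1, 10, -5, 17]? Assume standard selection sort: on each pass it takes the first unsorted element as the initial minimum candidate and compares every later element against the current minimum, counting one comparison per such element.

Pass 1: scan indices 1..4 for the minimum = 4 comparison(s); min is -5, place at index 0 -> [-5, 1, 10, 20, 17]
Pass 2: scan indices 2..4 for the minimum = 3 comparison(s); min is 1, place at index 1 -> [-5, 1, 10, 20, 17]
Pass 3: scan indices 3..4 for the minimum = 2 comparison(s); min is 10, place at index 2 -> [-5, 1, 10, 20, 17]
Pass 4: scan indices 4..4 for the minimum = 1 comparison(s); min is 17, place at index 3 -> [-5, 1, 10, 17, 20]
Selection sort always scans the whole unsorted suffix, so the count is (n-1) + (n-2) + ... + 1 = n(n-1)/2 = 5*4/2 = 10 regardless of the input order.
Total comparisons: 4 + 3 + 2 + 1 = 10


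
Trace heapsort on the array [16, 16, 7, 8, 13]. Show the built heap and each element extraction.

Build heap: [16, 16, 7, 8, 13]
Extract 16: [16, 13, 7, 8, 16]
Extract 16: [13, 8, 7, 16, 16]
Extract 13: [8, 7, 13, 16, 16]
Extract 8: [7, 8, 13, 16, 16]


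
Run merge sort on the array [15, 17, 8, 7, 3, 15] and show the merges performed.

Divide and conquer:
  Merge [17] + [8] -> [8, 17]
  Merge [15] + [8, 17] -> [8, 15, 17]
  Merge [3] + [15] -> [3, 15]
  Merge [7] + [3, 15] -> [3, 7, 15]
  Merge [8, 15, 17] + [3, 7, 15] -> [3, 7, 8, 15, 15, 17]


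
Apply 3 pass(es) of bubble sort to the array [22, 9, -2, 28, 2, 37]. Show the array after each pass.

After pass 1: [9, -2, 22, 2, 28, 37] (3 swaps)
After pass 2: [-2, 9, 2, 22, 28, 37] (2 swaps)
After pass 3: [-2, 2, 9, 22, 28, 37] (1 swaps)
Total swaps: 6


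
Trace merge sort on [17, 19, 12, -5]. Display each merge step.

Divide and conquer:
  Merge [17] + [19] -> [17, 19]
  Merge [12] + [-5] -> [-5, 12]
  Merge [17, 19] + [-5, 12] -> [-5, 12, 17, 19]


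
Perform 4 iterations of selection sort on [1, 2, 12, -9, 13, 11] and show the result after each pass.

Pass 1: Select minimum -9 at index 3, swap -> [-9, 2, 12, 1, 13, 11]
Pass 2: Select minimum 1 at index 3, swap -> [-9, 1, 12, 2, 13, 11]
Pass 3: Select minimum 2 at index 3, swap -> [-9, 1, 2, 12, 13, 11]
Pass 4: Select minimum 11 at index 5, swap -> [-9, 1, 2, 11, 13, 12]


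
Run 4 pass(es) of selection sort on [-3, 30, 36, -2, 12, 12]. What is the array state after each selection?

Pass 1: Select minimum -3 at index 0, swap -> [-3, 30, 36, -2, 12, 12]
Pass 2: Select minimum -2 at index 3, swap -> [-3, -2, 36, 30, 12, 12]
Pass 3: Select minimum 12 at index 4, swap -> [-3, -2, 12, 30, 36, 12]
Pass 4: Select minimum 12 at index 5, swap -> [-3, -2, 12, 12, 36, 30]


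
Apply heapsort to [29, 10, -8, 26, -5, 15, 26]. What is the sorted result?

Build heap: [29, 26, 26, 10, -5, 15, -8]
Extract 29: [26, 10, 26, -8, -5, 15, 29]
Extract 26: [26, 10, 15, -8, -5, 26, 29]
Extract 26: [15, 10, -5, -8, 26, 26, 29]
Extract 15: [10, -8, -5, 15, 26, 26, 29]
Extract 10: [-5, -8, 10, 15, 26, 26, 29]
Extract -5: [-8, -5, 10, 15, 26, 26, 29]


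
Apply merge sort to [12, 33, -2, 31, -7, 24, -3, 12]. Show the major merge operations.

Divide and conquer:
  Merge [12] + [33] -> [12, 33]
  Merge [-2] + [31] -> [-2, 31]
  Merge [12, 33] + [-2, 31] -> [-2, 12, 31, 33]
  Merge [-7] + [24] -> [-7, 24]
  Merge [-3] + [12] -> [-3, 12]
  Merge [-7, 24] + [-3, 12] -> [-7, -3, 12, 24]
  Merge [-2, 12, 31, 33] + [-7, -3, 12, 24] -> [-7, -3, -2, 12, 12, 24, 31, 33]


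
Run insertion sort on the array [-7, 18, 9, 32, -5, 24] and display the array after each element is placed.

First element -7 is already 'sorted'
Insert 18: shifted 0 elements -> [-7, 18, 9, 32, -5, 24]
Insert 9: shifted 1 elements -> [-7, 9, 18, 32, -5, 24]
Insert 32: shifted 0 elements -> [-7, 9, 18, 32, -5, 24]
Insert -5: shifted 3 elements -> [-7, -5, 9, 18, 32, 24]
Insert 24: shifted 1 elements -> [-7, -5, 9, 18, 24, 32]


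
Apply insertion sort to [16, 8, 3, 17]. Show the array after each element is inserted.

First element 16 is already 'sorted'
Insert 8: shifted 1 elements -> [8, 16, 3, 17]
Insert 3: shifted 2 elements -> [3, 8, 16, 17]
Insert 17: shifted 0 elements -> [3, 8, 16, 17]


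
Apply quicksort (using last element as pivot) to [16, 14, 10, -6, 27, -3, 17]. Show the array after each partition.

Partition 1: pivot=17 at index 5 -> [16, 14, 10, -6, -3, 17, 27]
Partition 2: pivot=-3 at index 1 -> [-6, -3, 10, 16, 14, 17, 27]
Partition 3: pivot=14 at index 3 -> [-6, -3, 10, 14, 16, 17, 27]


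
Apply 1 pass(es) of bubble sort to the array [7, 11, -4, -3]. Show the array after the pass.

After pass 1: [7, -4, -3, 11] (2 swaps)
Total swaps: 2


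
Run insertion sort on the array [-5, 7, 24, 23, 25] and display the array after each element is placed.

First element -5 is already 'sorted'
Insert 7: shifted 0 elements -> [-5, 7, 24, 23, 25]
Insert 24: shifted 0 elements -> [-5, 7, 24, 23, 25]
Insert 23: shifted 1 elements -> [-5, 7, 23, 24, 25]
Insert 25: shifted 0 elements -> [-5, 7, 23, 24, 25]


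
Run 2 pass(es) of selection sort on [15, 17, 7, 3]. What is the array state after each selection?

Pass 1: Select minimum 3 at index 3, swap -> [3, 17, 7, 15]
Pass 2: Select minimum 7 at index 2, swap -> [3, 7, 17, 15]


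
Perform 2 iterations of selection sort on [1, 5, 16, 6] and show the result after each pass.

Pass 1: Select minimum 1 at index 0, swap -> [1, 5, 16, 6]
Pass 2: Select minimum 5 at index 1, swap -> [1, 5, 16, 6]


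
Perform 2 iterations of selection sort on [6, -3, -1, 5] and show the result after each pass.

Pass 1: Select minimum -3 at index 1, swap -> [-3, 6, -1, 5]
Pass 2: Select minimum -1 at index 2, swap -> [-3, -1, 6, 5]


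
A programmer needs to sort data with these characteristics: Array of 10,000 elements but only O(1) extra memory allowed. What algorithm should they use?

Best choice: Heapsort
Reason: Heapsort rearranges the array in place using O(1) auxiliary space and still guarantees O(n log n) time; quicksort partitions in place but needs Theta(log n) stack space for recursion (O(n) in the worst case), and mergesort requires O(n) auxiliary space


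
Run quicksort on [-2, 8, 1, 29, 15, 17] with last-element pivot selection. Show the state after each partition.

Partition 1: pivot=17 at index 4 -> [-2, 8, 1, 15, 17, 29]
Partition 2: pivot=15 at index 3 -> [-2, 8, 1, 15, 17, 29]
Partition 3: pivot=1 at index 1 -> [-2, 1, 8, 15, 17, 29]


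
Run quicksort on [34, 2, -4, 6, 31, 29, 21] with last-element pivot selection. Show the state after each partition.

Partition 1: pivot=21 at index 3 -> [2, -4, 6, 21, 31, 29, 34]
Partition 2: pivot=6 at index 2 -> [2, -4, 6, 21, 31, 29, 34]
Partition 3: pivot=-4 at index 0 -> [-4, 2, 6, 21, 31, 29, 34]
Partition 4: pivot=34 at index 6 -> [-4, 2, 6, 21, 31, 29, 34]
Partition 5: pivot=29 at index 4 -> [-4, 2, 6, 21, 29, 31, 34]


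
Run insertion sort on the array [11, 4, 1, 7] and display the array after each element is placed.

First element 11 is already 'sorted'
Insert 4: shifted 1 elements -> [4, 11, 1, 7]
Insert 1: shifted 2 elements -> [1, 4, 11, 7]
Insert 7: shifted 1 elements -> [1, 4, 7, 11]


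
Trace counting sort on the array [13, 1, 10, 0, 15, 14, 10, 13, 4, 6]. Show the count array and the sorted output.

Count array: [1, 1, 0, 0, 1, 0, 1, 0, 0, 0, 2, 0, 0, 2, 1, 1]
(count[i] = number of elements equal to i)
Cumulative count: [1, 2, 2, 2, 3, 3, 4, 4, 4, 4, 6, 6, 6, 8, 9, 10]
Sorted: [0, 1, 4, 6, 10, 10, 13, 13, 14, 15]


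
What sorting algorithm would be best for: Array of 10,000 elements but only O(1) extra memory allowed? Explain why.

Best choice: Heapsort
Reason: Heapsort rearranges the array in place using O(1) auxiliary space and still guarantees O(n log n) time; quicksort partitions in place but needs Theta(log n) stack space for recursion (O(n) in the worst case), and mergesort requires O(n) auxiliary space


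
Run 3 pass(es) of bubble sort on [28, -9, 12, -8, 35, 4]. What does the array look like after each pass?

After pass 1: [-9, 12, -8, 28, 4, 35] (4 swaps)
After pass 2: [-9, -8, 12, 4, 28, 35] (2 swaps)
After pass 3: [-9, -8, 4, 12, 28, 35] (1 swaps)
Total swaps: 7


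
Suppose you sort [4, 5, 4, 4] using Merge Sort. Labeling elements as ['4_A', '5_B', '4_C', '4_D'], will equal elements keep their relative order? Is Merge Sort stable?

Trace Merge Sort on the labeled array (the key is the number; the letter only tracks identity):
  Merge [4_A] + [5_B] -> [4_A, 5_B]
  Merge [4_C] + [4_D] -> [4_C, 4_D]
  Merge [4_A, 5_B] + [4_C, 4_D] -> [4_A, 4_C, 4_D, 5_B]
Final order: [4_A, 4_C, 4_D, 5_B]
Equal keys:
  value 4: originally 4_A, 4_C, 4_D; after sorting 4_A, 4_C, 4_D -> order preserved
All equal keys kept their original relative order. Merge Sort is stable: when the heads of the two halves are equal the merge takes from the left half first.
Answer: Stable


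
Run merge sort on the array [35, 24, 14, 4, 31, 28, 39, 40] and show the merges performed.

Divide and conquer:
  Merge [35] + [24] -> [24, 35]
  Merge [14] + [4] -> [4, 14]
  Merge [24, 35] + [4, 14] -> [4, 14, 24, 35]
  Merge [31] + [28] -> [28, 31]
  Merge [39] + [40] -> [39, 40]
  Merge [28, 31] + [39, 40] -> [28, 31, 39, 40]
  Merge [4, 14, 24, 35] + [28, 31, 39, 40] -> [4, 14, 24, 28, 31, 35, 39, 40]


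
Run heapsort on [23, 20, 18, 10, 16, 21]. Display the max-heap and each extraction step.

Build heap: [23, 20, 21, 10, 16, 18]
Extract 23: [21, 20, 18, 10, 16, 23]
Extract 21: [20, 16, 18, 10, 21, 23]
Extract 20: [18, 16, 10, 20, 21, 23]
Extract 18: [16, 10, 18, 20, 21, 23]
Extract 16: [10, 16, 18, 20, 21, 23]


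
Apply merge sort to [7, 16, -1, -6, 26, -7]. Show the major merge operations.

Divide and conquer:
  Merge [16] + [-1] -> [-1, 16]
  Merge [7] + [-1, 16] -> [-1, 7, 16]
  Merge [26] + [-7] -> [-7, 26]
  Merge [-6] + [-7, 26] -> [-7, -6, 26]
  Merge [-1, 7, 16] + [-7, -6, 26] -> [-7, -6, -1, 7, 16, 26]


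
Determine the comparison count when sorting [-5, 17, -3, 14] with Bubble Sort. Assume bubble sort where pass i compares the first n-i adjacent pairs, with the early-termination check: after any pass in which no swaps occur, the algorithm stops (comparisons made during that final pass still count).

Pass 1: compare adjacent pairs (0,1)..(2,3) = 3 comparison(s), 2 swap(s) -> [-5, -3, 14, 17]
Pass 2: compare adjacent pairs (0,1)..(1,2) = 2 comparison(s), 0 swap(s) -> [-5, -3, 14, 17]
No swaps in this pass, so bubble sort stops here.
Total comparisons: 3 + 2 = 5


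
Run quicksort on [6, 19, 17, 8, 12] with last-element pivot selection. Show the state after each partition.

Partition 1: pivot=12 at index 2 -> [6, 8, 12, 19, 17]
Partition 2: pivot=8 at index 1 -> [6, 8, 12, 19, 17]
Partition 3: pivot=17 at index 3 -> [6, 8, 12, 17, 19]


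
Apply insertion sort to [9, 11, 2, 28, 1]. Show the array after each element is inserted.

First element 9 is already 'sorted'
Insert 11: shifted 0 elements -> [9, 11, 2, 28, 1]
Insert 2: shifted 2 elements -> [2, 9, 11, 28, 1]
Insert 28: shifted 0 elements -> [2, 9, 11, 28, 1]
Insert 1: shifted 4 elements -> [1, 2, 9, 11, 28]


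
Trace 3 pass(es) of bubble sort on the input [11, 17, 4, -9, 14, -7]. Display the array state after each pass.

After pass 1: [11, 4, -9, 14, -7, 17] (4 swaps)
After pass 2: [4, -9, 11, -7, 14, 17] (3 swaps)
After pass 3: [-9, 4, -7, 11, 14, 17] (2 swaps)
Total swaps: 9


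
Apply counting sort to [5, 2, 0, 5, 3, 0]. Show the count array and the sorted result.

Count array: [2, 0, 1, 1, 0, 2]
(count[i] = number of elements equal to i)
Cumulative count: [2, 2, 3, 4, 4, 6]
Sorted: [0, 0, 2, 3, 5, 5]


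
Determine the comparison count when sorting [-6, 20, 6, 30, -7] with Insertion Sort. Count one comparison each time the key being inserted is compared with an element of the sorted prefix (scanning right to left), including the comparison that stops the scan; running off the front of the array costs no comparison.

Insert 20: -6 <= 20 (stop) = 1 comparison(s) -> [-6, 20, 6, 30, -7]
Insert 6: 20 > 6 (shift), -6 <= 6 (stop) = 2 comparison(s) -> [-6, 6, 20, 30, -7]
Insert 30: 20 <= 30 (stop) = 1 comparison(s) -> [-6, 6, 20, 30, -7]
Insert -7: 30 > -7 (shift), 20 > -7 (shift), 6 > -7 (shift), -6 > -7 (shift), reached front = 4 comparison(s) -> [-7, -6, 6, 20, 30]
Total comparisons: 1 + 2 + 1 + 4 = 8


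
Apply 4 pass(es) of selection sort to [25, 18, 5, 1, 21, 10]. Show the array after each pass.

Pass 1: Select minimum 1 at index 3, swap -> [1, 18, 5, 25, 21, 10]
Pass 2: Select minimum 5 at index 2, swap -> [1, 5, 18, 25, 21, 10]
Pass 3: Select minimum 10 at index 5, swap -> [1, 5, 10, 25, 21, 18]
Pass 4: Select minimum 18 at index 5, swap -> [1, 5, 10, 18, 21, 25]


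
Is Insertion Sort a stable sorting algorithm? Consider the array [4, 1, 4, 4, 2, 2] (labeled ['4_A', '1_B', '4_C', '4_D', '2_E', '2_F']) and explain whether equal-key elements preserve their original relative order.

Trace Insertion Sort on the labeled array (the key is the number; the letter only tracks identity):
  Insert 1_B at index 0: [1_B, 4_A, 4_C, 4_D, 2_E, 2_F]
  Insert 4_C at index 2: [1_B, 4_A, 4_C, 4_D, 2_E, 2_F]
  Insert 4_D at index 3: [1_B, 4_A, 4_C, 4_D, 2_E, 2_F]
  Insert 2_E at index 1: [1_B, 2_E, 4_A, 4_C, 4_D, 2_F]
  Insert 2_F at index 2: [1_B, 2_E, 2_F, 4_A, 4_C, 4_D]
Final order: [1_B, 2_E, 2_F, 4_A, 4_C, 4_D]
Equal keys:
  value 2: originally 2_E, 2_F; after sorting 2_E, 2_F -> order preserved
  value 4: originally 4_A, 4_C, 4_D; after sorting 4_A, 4_C, 4_D -> order preserved
All equal keys kept their original relative order. Insertion Sort is stable: elements are shifted only while they are strictly greater than the key, so a key is inserted after any equal elements already placed.
Answer: Stable


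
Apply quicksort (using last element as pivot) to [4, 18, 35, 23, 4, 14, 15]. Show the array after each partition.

Partition 1: pivot=15 at index 3 -> [4, 4, 14, 15, 18, 35, 23]
Partition 2: pivot=14 at index 2 -> [4, 4, 14, 15, 18, 35, 23]
Partition 3: pivot=4 at index 1 -> [4, 4, 14, 15, 18, 35, 23]
Partition 4: pivot=23 at index 5 -> [4, 4, 14, 15, 18, 23, 35]


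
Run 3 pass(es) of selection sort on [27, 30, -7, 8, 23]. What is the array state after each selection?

Pass 1: Select minimum -7 at index 2, swap -> [-7, 30, 27, 8, 23]
Pass 2: Select minimum 8 at index 3, swap -> [-7, 8, 27, 30, 23]
Pass 3: Select minimum 23 at index 4, swap -> [-7, 8, 23, 30, 27]


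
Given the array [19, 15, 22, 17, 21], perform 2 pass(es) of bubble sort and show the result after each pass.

After pass 1: [15, 19, 17, 21, 22] (3 swaps)
After pass 2: [15, 17, 19, 21, 22] (1 swaps)
Total swaps: 4


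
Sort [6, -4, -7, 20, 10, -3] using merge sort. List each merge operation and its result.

Divide and conquer:
  Merge [-4] + [-7] -> [-7, -4]
  Merge [6] + [-7, -4] -> [-7, -4, 6]
  Merge [10] + [-3] -> [-3, 10]
  Merge [20] + [-3, 10] -> [-3, 10, 20]
  Merge [-7, -4, 6] + [-3, 10, 20] -> [-7, -4, -3, 6, 10, 20]


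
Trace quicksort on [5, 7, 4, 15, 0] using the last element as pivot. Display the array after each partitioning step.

Partition 1: pivot=0 at index 0 -> [0, 7, 4, 15, 5]
Partition 2: pivot=5 at index 2 -> [0, 4, 5, 15, 7]
Partition 3: pivot=7 at index 3 -> [0, 4, 5, 7, 15]


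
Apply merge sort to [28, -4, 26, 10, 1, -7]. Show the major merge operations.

Divide and conquer:
  Merge [-4] + [26] -> [-4, 26]
  Merge [28] + [-4, 26] -> [-4, 26, 28]
  Merge [1] + [-7] -> [-7, 1]
  Merge [10] + [-7, 1] -> [-7, 1, 10]
  Merge [-4, 26, 28] + [-7, 1, 10] -> [-7, -4, 1, 10, 26, 28]


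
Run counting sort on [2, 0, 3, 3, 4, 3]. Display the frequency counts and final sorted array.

Count array: [1, 0, 1, 3, 1]
(count[i] = number of elements equal to i)
Cumulative count: [1, 1, 2, 5, 6]
Sorted: [0, 2, 3, 3, 3, 4]


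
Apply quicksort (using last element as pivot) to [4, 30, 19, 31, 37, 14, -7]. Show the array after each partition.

Partition 1: pivot=-7 at index 0 -> [-7, 30, 19, 31, 37, 14, 4]
Partition 2: pivot=4 at index 1 -> [-7, 4, 19, 31, 37, 14, 30]
Partition 3: pivot=30 at index 4 -> [-7, 4, 19, 14, 30, 31, 37]
Partition 4: pivot=14 at index 2 -> [-7, 4, 14, 19, 30, 31, 37]
Partition 5: pivot=37 at index 6 -> [-7, 4, 14, 19, 30, 31, 37]


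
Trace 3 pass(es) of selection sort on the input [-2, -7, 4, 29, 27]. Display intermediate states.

Pass 1: Select minimum -7 at index 1, swap -> [-7, -2, 4, 29, 27]
Pass 2: Select minimum -2 at index 1, swap -> [-7, -2, 4, 29, 27]
Pass 3: Select minimum 4 at index 2, swap -> [-7, -2, 4, 29, 27]


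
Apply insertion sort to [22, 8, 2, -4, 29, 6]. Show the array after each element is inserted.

First element 22 is already 'sorted'
Insert 8: shifted 1 elements -> [8, 22, 2, -4, 29, 6]
Insert 2: shifted 2 elements -> [2, 8, 22, -4, 29, 6]
Insert -4: shifted 3 elements -> [-4, 2, 8, 22, 29, 6]
Insert 29: shifted 0 elements -> [-4, 2, 8, 22, 29, 6]
Insert 6: shifted 3 elements -> [-4, 2, 6, 8, 22, 29]


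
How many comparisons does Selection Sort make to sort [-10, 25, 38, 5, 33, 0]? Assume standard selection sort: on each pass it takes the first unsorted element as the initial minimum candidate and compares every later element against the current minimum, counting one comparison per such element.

Pass 1: scan indices 1..5 for the minimum = 5 comparison(s); min is -10, place at index 0 -> [-10, 25, 38, 5, 33, 0]
Pass 2: scan indices 2..5 for the minimum = 4 comparison(s); min is 0, place at index 1 -> [-10, 0, 38, 5, 33, 25]
Pass 3: scan indices 3..5 for the minimum = 3 comparison(s); min is 5, place at index 2 -> [-10, 0, 5, 38, 33, 25]
Pass 4: scan indices 4..5 for the minimum = 2 comparison(s); min is 25, place at index 3 -> [-10, 0, 5, 25, 33, 38]
Pass 5: scan indices 5..5 for the minimum = 1 comparison(s); min is 33, place at index 4 -> [-10, 0, 5, 25, 33, 38]
Selection sort always scans the whole unsorted suffix, so the count is (n-1) + (n-2) + ... + 1 = n(n-1)/2 = 6*5/2 = 15 regardless of the input order.
Total comparisons: 5 + 4 + 3 + 2 + 1 = 15


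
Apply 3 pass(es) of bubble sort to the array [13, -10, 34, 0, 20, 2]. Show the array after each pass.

After pass 1: [-10, 13, 0, 20, 2, 34] (4 swaps)
After pass 2: [-10, 0, 13, 2, 20, 34] (2 swaps)
After pass 3: [-10, 0, 2, 13, 20, 34] (1 swaps)
Total swaps: 7


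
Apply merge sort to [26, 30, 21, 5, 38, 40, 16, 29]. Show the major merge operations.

Divide and conquer:
  Merge [26] + [30] -> [26, 30]
  Merge [21] + [5] -> [5, 21]
  Merge [26, 30] + [5, 21] -> [5, 21, 26, 30]
  Merge [38] + [40] -> [38, 40]
  Merge [16] + [29] -> [16, 29]
  Merge [38, 40] + [16, 29] -> [16, 29, 38, 40]
  Merge [5, 21, 26, 30] + [16, 29, 38, 40] -> [5, 16, 21, 26, 29, 30, 38, 40]


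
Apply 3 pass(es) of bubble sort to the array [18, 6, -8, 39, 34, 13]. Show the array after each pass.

After pass 1: [6, -8, 18, 34, 13, 39] (4 swaps)
After pass 2: [-8, 6, 18, 13, 34, 39] (2 swaps)
After pass 3: [-8, 6, 13, 18, 34, 39] (1 swaps)
Total swaps: 7


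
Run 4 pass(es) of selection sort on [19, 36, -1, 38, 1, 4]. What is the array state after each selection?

Pass 1: Select minimum -1 at index 2, swap -> [-1, 36, 19, 38, 1, 4]
Pass 2: Select minimum 1 at index 4, swap -> [-1, 1, 19, 38, 36, 4]
Pass 3: Select minimum 4 at index 5, swap -> [-1, 1, 4, 38, 36, 19]
Pass 4: Select minimum 19 at index 5, swap -> [-1, 1, 4, 19, 36, 38]


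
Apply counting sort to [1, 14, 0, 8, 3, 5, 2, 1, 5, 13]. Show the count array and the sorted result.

Count array: [1, 2, 1, 1, 0, 2, 0, 0, 1, 0, 0, 0, 0, 1, 1]
(count[i] = number of elements equal to i)
Cumulative count: [1, 3, 4, 5, 5, 7, 7, 7, 8, 8, 8, 8, 8, 9, 10]
Sorted: [0, 1, 1, 2, 3, 5, 5, 8, 13, 14]


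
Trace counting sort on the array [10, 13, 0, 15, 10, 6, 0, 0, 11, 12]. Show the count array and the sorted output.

Count array: [3, 0, 0, 0, 0, 0, 1, 0, 0, 0, 2, 1, 1, 1, 0, 1]
(count[i] = number of elements equal to i)
Cumulative count: [3, 3, 3, 3, 3, 3, 4, 4, 4, 4, 6, 7, 8, 9, 9, 10]
Sorted: [0, 0, 0, 6, 10, 10, 11, 12, 13, 15]


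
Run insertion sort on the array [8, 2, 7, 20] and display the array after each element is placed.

First element 8 is already 'sorted'
Insert 2: shifted 1 elements -> [2, 8, 7, 20]
Insert 7: shifted 1 elements -> [2, 7, 8, 20]
Insert 20: shifted 0 elements -> [2, 7, 8, 20]


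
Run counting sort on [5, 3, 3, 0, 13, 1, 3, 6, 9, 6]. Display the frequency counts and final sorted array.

Count array: [1, 1, 0, 3, 0, 1, 2, 0, 0, 1, 0, 0, 0, 1]
(count[i] = number of elements equal to i)
Cumulative count: [1, 2, 2, 5, 5, 6, 8, 8, 8, 9, 9, 9, 9, 10]
Sorted: [0, 1, 3, 3, 3, 5, 6, 6, 9, 13]


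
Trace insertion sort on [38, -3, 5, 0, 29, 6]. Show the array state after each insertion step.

First element 38 is already 'sorted'
Insert -3: shifted 1 elements -> [-3, 38, 5, 0, 29, 6]
Insert 5: shifted 1 elements -> [-3, 5, 38, 0, 29, 6]
Insert 0: shifted 2 elements -> [-3, 0, 5, 38, 29, 6]
Insert 29: shifted 1 elements -> [-3, 0, 5, 29, 38, 6]
Insert 6: shifted 2 elements -> [-3, 0, 5, 6, 29, 38]


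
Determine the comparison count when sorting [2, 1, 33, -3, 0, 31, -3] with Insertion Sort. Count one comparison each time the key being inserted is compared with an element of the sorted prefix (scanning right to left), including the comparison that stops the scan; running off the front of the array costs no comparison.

Insert 1: 2 > 1 (shift), reached front = 1 comparison(s) -> [1, 2, 33, -3, 0, 31, -3]
Insert 33: 2 <= 33 (stop) = 1 comparison(s) -> [1, 2, 33, -3, 0, 31, -3]
Insert -3: 33 > -3 (shift), 2 > -3 (shift), 1 > -3 (shift), reached front = 3 comparison(s) -> [-3, 1, 2, 33, 0, 31, -3]
Insert 0: 33 > 0 (shift), 2 > 0 (shift), 1 > 0 (shift), -3 <= 0 (stop) = 4 comparison(s) -> [-3, 0, 1, 2, 33, 31, -3]
Insert 31: 33 > 31 (shift), 2 <= 31 (stop) = 2 comparison(s) -> [-3, 0, 1, 2, 31, 33, -3]
Insert -3: 33 > -3 (shift), 31 > -3 (shift), 2 > -3 (shift), 1 > -3 (shift), 0 > -3 (shift), -3 <= -3 (stop) = 6 comparison(s) -> [-3, -3, 0, 1, 2, 31, 33]
Total comparisons: 1 + 1 + 3 + 4 + 2 + 6 = 17


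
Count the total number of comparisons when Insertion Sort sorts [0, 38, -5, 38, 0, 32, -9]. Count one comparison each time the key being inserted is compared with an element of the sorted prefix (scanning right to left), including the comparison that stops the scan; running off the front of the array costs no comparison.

Insert 38: 0 <= 38 (stop) = 1 comparison(s) -> [0, 38, -5, 38, 0, 32, -9]
Insert -5: 38 > -5 (shift), 0 > -5 (shift), reached front = 2 comparison(s) -> [-5, 0, 38, 38, 0, 32, -9]
Insert 38: 38 <= 38 (stop) = 1 comparison(s) -> [-5, 0, 38, 38, 0, 32, -9]
Insert 0: 38 > 0 (shift), 38 > 0 (shift), 0 <= 0 (stop) = 3 comparison(s) -> [-5, 0, 0, 38, 38, 32, -9]
Insert 32: 38 > 32 (shift), 38 > 32 (shift), 0 <= 32 (stop) = 3 comparison(s) -> [-5, 0, 0, 32, 38, 38, -9]
Insert -9: 38 > -9 (shift), 38 > -9 (shift), 32 > -9 (shift), 0 > -9 (shift), 0 > -9 (shift), -5 > -9 (shift), reached front = 6 comparison(s) -> [-9, -5, 0, 0, 32, 38, 38]
Total comparisons: 1 + 2 + 1 + 3 + 3 + 6 = 16


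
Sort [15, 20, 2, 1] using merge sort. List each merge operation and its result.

Divide and conquer:
  Merge [15] + [20] -> [15, 20]
  Merge [2] + [1] -> [1, 2]
  Merge [15, 20] + [1, 2] -> [1, 2, 15, 20]


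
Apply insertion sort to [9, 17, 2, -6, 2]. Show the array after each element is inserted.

First element 9 is already 'sorted'
Insert 17: shifted 0 elements -> [9, 17, 2, -6, 2]
Insert 2: shifted 2 elements -> [2, 9, 17, -6, 2]
Insert -6: shifted 3 elements -> [-6, 2, 9, 17, 2]
Insert 2: shifted 2 elements -> [-6, 2, 2, 9, 17]


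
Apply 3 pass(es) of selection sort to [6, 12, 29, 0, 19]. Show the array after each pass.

Pass 1: Select minimum 0 at index 3, swap -> [0, 12, 29, 6, 19]
Pass 2: Select minimum 6 at index 3, swap -> [0, 6, 29, 12, 19]
Pass 3: Select minimum 12 at index 3, swap -> [0, 6, 12, 29, 19]


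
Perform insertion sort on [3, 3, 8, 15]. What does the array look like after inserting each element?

First element 3 is already 'sorted'
Insert 3: shifted 0 elements -> [3, 3, 8, 15]
Insert 8: shifted 0 elements -> [3, 3, 8, 15]
Insert 15: shifted 0 elements -> [3, 3, 8, 15]


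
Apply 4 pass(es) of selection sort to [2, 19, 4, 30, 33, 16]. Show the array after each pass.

Pass 1: Select minimum 2 at index 0, swap -> [2, 19, 4, 30, 33, 16]
Pass 2: Select minimum 4 at index 2, swap -> [2, 4, 19, 30, 33, 16]
Pass 3: Select minimum 16 at index 5, swap -> [2, 4, 16, 30, 33, 19]
Pass 4: Select minimum 19 at index 5, swap -> [2, 4, 16, 19, 33, 30]


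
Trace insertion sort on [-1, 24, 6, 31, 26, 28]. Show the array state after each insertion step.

First element -1 is already 'sorted'
Insert 24: shifted 0 elements -> [-1, 24, 6, 31, 26, 28]
Insert 6: shifted 1 elements -> [-1, 6, 24, 31, 26, 28]
Insert 31: shifted 0 elements -> [-1, 6, 24, 31, 26, 28]
Insert 26: shifted 1 elements -> [-1, 6, 24, 26, 31, 28]
Insert 28: shifted 1 elements -> [-1, 6, 24, 26, 28, 31]


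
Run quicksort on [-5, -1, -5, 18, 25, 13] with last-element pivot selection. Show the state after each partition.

Partition 1: pivot=13 at index 3 -> [-5, -1, -5, 13, 25, 18]
Partition 2: pivot=-5 at index 1 -> [-5, -5, -1, 13, 25, 18]
Partition 3: pivot=18 at index 4 -> [-5, -5, -1, 13, 18, 25]


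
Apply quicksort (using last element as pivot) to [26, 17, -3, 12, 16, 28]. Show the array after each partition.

Partition 1: pivot=28 at index 5 -> [26, 17, -3, 12, 16, 28]
Partition 2: pivot=16 at index 2 -> [-3, 12, 16, 17, 26, 28]
Partition 3: pivot=12 at index 1 -> [-3, 12, 16, 17, 26, 28]
Partition 4: pivot=26 at index 4 -> [-3, 12, 16, 17, 26, 28]


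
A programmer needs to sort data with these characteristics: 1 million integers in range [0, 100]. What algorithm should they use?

Best choice: Counting sort
Reason: O(n + k) where k=100 is small; linear time beats O(n log n)


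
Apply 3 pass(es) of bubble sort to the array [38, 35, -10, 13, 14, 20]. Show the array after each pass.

After pass 1: [35, -10, 13, 14, 20, 38] (5 swaps)
After pass 2: [-10, 13, 14, 20, 35, 38] (4 swaps)
After pass 3: [-10, 13, 14, 20, 35, 38] (0 swaps)
Total swaps: 9


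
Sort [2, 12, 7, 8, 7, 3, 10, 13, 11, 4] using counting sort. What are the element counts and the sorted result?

Count array: [0, 0, 1, 1, 1, 0, 0, 2, 1, 0, 1, 1, 1, 1]
(count[i] = number of elements equal to i)
Cumulative count: [0, 0, 1, 2, 3, 3, 3, 5, 6, 6, 7, 8, 9, 10]
Sorted: [2, 3, 4, 7, 7, 8, 10, 11, 12, 13]


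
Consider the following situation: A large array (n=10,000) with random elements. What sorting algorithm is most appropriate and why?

Best choice: Quicksort or Mergesort
Reason: Both have O(n log n) average case; quicksort has lower constant factors
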